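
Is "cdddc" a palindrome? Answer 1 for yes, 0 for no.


Input: cdddc
Reversed: cdddc
  Compare pos 0 ('c') with pos 4 ('c'): match
  Compare pos 1 ('d') with pos 3 ('d'): match
Result: palindrome

1


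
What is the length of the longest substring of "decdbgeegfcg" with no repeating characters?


Input: "decdbgeegfcg"
Sliding window (track last position of each char):
  Position 0 ('d'): window [0,0] length 1 -- new best
  Position 1 ('e'): window [0,1] length 2 -- new best
  Position 2 ('c'): window [0,2] length 3 -- new best
  Position 3 ('d'): repeat (last at 0), move window start to 1
  Position 3 ('d'): window [1,3] length 3
  Position 4 ('b'): window [1,4] length 4 -- new best
  Position 5 ('g'): window [1,5] length 5 -- new best
  Position 6 ('e'): repeat (last at 1), move window start to 2
  Position 6 ('e'): window [2,6] length 5
  Position 7 ('e'): repeat (last at 6), move window start to 7
  Position 7 ('e'): window [7,7] length 1
  Position 8 ('g'): window [7,8] length 2
  Position 9 ('f'): window [7,9] length 3
  Position 10 ('c'): window [7,10] length 4
  Position 11 ('g'): repeat (last at 8), move window start to 9
  Position 11 ('g'): window [9,11] length 3
Longest substring with no repeats: "ecdbg" with length 5

5


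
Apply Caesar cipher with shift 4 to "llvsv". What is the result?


Caesar cipher: shift "llvsv" by 4
  'l' (pos 11) + 4 = pos 15 = 'p'
  'l' (pos 11) + 4 = pos 15 = 'p'
  'v' (pos 21) + 4 = pos 25 = 'z'
  's' (pos 18) + 4 = pos 22 = 'w'
  'v' (pos 21) + 4 = pos 25 = 'z'
Result: ppzwz

ppzwz


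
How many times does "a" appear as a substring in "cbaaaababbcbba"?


Searching for "a" in "cbaaaababbcbba"
Scanning each position:
  Position 0: "c" => no
  Position 1: "b" => no
  Position 2: "a" => MATCH
  Position 3: "a" => MATCH
  Position 4: "a" => MATCH
  Position 5: "a" => MATCH
  Position 6: "b" => no
  Position 7: "a" => MATCH
  Position 8: "b" => no
  Position 9: "b" => no
  Position 10: "c" => no
  Position 11: "b" => no
  Position 12: "b" => no
  Position 13: "a" => MATCH
Total occurrences: 6

6


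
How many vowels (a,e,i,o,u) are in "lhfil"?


Input: lhfil
Checking each character:
  'l' at position 0: consonant
  'h' at position 1: consonant
  'f' at position 2: consonant
  'i' at position 3: vowel (running total: 1)
  'l' at position 4: consonant
Total vowels: 1

1


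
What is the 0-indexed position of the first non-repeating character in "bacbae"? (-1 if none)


Input: bacbae
Character frequencies:
  'a': 2
  'b': 2
  'c': 1
  'e': 1
Scanning left to right for freq == 1:
  Position 0 ('b'): freq=2, skip
  Position 1 ('a'): freq=2, skip
  Position 2 ('c'): unique! => answer = 2

2


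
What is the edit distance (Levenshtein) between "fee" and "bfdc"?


Computing edit distance: "fee" -> "bfdc"
DP table:
           b    f    d    c
      0    1    2    3    4
  f   1    1    1    2    3
  e   2    2    2    2    3
  e   3    3    3    3    3
Edit distance = dp[3][4] = 3

3


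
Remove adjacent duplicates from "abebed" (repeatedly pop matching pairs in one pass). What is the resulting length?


Input: abebed
Stack-based adjacent duplicate removal:
  Read 'a': push. Stack: a
  Read 'b': push. Stack: ab
  Read 'e': push. Stack: abe
  Read 'b': push. Stack: abeb
  Read 'e': push. Stack: abebe
  Read 'd': push. Stack: abebed
Final stack: "abebed" (length 6)

6


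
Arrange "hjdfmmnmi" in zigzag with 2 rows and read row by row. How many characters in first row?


Zigzag "hjdfmmnmi" into 2 rows:
Placing characters:
  'h' => row 0
  'j' => row 1
  'd' => row 0
  'f' => row 1
  'm' => row 0
  'm' => row 1
  'n' => row 0
  'm' => row 1
  'i' => row 0
Rows:
  Row 0: "hdmni"
  Row 1: "jfmm"
First row length: 5

5


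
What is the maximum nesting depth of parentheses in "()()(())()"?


Input: "()()(())()"
Tracking depth:
  Position 0 '(': depth becomes 1
  Position 1 ')': depth becomes 0
  Position 2 '(': depth becomes 1
  Position 3 ')': depth becomes 0
  Position 4 '(': depth becomes 1
  Position 5 '(': depth becomes 2
  Position 6 ')': depth becomes 1
  Position 7 ')': depth becomes 0
  Position 8 '(': depth becomes 1
  Position 9 ')': depth becomes 0
Maximum depth reached: 2

2


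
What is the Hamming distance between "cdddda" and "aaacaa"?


Comparing "cdddda" and "aaacaa" position by position:
  Position 0: 'c' vs 'a' => differ
  Position 1: 'd' vs 'a' => differ
  Position 2: 'd' vs 'a' => differ
  Position 3: 'd' vs 'c' => differ
  Position 4: 'd' vs 'a' => differ
  Position 5: 'a' vs 'a' => same
Total differences (Hamming distance): 5

5


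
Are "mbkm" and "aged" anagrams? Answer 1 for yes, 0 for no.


Strings: "mbkm", "aged"
Sorted first:  bkmm
Sorted second: adeg
Differ at position 0: 'b' vs 'a' => not anagrams

0


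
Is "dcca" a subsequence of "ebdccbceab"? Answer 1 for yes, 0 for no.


Check if "dcca" is a subsequence of "ebdccbceab"
Greedy scan:
  Position 0 ('e'): no match needed
  Position 1 ('b'): no match needed
  Position 2 ('d'): matches sub[0] = 'd'
  Position 3 ('c'): matches sub[1] = 'c'
  Position 4 ('c'): matches sub[2] = 'c'
  Position 5 ('b'): no match needed
  Position 6 ('c'): no match needed
  Position 7 ('e'): no match needed
  Position 8 ('a'): matches sub[3] = 'a'
  Position 9 ('b'): no match needed
All 4 characters matched => is a subsequence

1


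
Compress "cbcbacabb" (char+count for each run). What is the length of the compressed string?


Input: cbcbacabb
Runs:
  'c' x 1 => "c1"
  'b' x 1 => "b1"
  'c' x 1 => "c1"
  'b' x 1 => "b1"
  'a' x 1 => "a1"
  'c' x 1 => "c1"
  'a' x 1 => "a1"
  'b' x 2 => "b2"
Compressed: "c1b1c1b1a1c1a1b2"
Compressed length: 16

16


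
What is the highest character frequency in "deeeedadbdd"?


Input: deeeedadbdd
Character counts:
  'a': 1
  'b': 1
  'd': 5
  'e': 4
Maximum frequency: 5

5


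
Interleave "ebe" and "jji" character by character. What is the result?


Interleaving "ebe" and "jji":
  Position 0: 'e' from first, 'j' from second => "ej"
  Position 1: 'b' from first, 'j' from second => "bj"
  Position 2: 'e' from first, 'i' from second => "ei"
Result: ejbjei

ejbjei


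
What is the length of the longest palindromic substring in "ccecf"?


Input: "ccecf"
Checking substrings for palindromes:
  [1:4] "cec" (len 3) => palindrome
  [0:2] "cc" (len 2) => palindrome
Longest palindromic substring: "cec" with length 3

3


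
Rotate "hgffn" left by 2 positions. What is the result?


Input: "hgffn", rotate left by 2
First 2 characters: "hg"
Remaining characters: "ffn"
Concatenate remaining + first: "ffn" + "hg" = "ffnhg"

ffnhg


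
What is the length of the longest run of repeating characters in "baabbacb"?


Input: "baabbacb"
Scanning for longest run:
  Position 1 ('a'): new char, reset run to 1
  Position 2 ('a'): continues run of 'a', length=2
  Position 3 ('b'): new char, reset run to 1
  Position 4 ('b'): continues run of 'b', length=2
  Position 5 ('a'): new char, reset run to 1
  Position 6 ('c'): new char, reset run to 1
  Position 7 ('b'): new char, reset run to 1
Longest run: 'a' with length 2

2


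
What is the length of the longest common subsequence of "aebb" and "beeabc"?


LCS of "aebb" and "beeabc"
DP table:
           b    e    e    a    b    c
      0    0    0    0    0    0    0
  a   0    0    0    0    1    1    1
  e   0    0    1    1    1    1    1
  b   0    1    1    1    1    2    2
  b   0    1    1    1    1    2    2
LCS length = dp[4][6] = 2

2


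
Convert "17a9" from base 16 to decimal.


Input: "17a9" in base 16
Positional expansion:
  Digit '1' (value 1) x 16^3 = 4096
  Digit '7' (value 7) x 16^2 = 1792
  Digit 'a' (value 10) x 16^1 = 160
  Digit '9' (value 9) x 16^0 = 9
Sum = 6057

6057


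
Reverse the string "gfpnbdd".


Input: gfpnbdd
Reading characters right to left:
  Position 6: 'd'
  Position 5: 'd'
  Position 4: 'b'
  Position 3: 'n'
  Position 2: 'p'
  Position 1: 'f'
  Position 0: 'g'
Reversed: ddbnpfg

ddbnpfg


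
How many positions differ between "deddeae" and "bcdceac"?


Comparing "deddeae" and "bcdceac" position by position:
  Position 0: 'd' vs 'b' => DIFFER
  Position 1: 'e' vs 'c' => DIFFER
  Position 2: 'd' vs 'd' => same
  Position 3: 'd' vs 'c' => DIFFER
  Position 4: 'e' vs 'e' => same
  Position 5: 'a' vs 'a' => same
  Position 6: 'e' vs 'c' => DIFFER
Positions that differ: 4

4


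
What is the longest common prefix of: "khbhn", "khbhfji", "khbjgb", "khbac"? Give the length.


Words: khbhn, khbhfji, khbjgb, khbac
  Position 0: all 'k' => match
  Position 1: all 'h' => match
  Position 2: all 'b' => match
  Position 3: ('h', 'h', 'j', 'a') => mismatch, stop
LCP = "khb" (length 3)

3


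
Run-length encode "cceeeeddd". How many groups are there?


Input: cceeeeddd
Scanning for consecutive runs:
  Group 1: 'c' x 2 (positions 0-1)
  Group 2: 'e' x 4 (positions 2-5)
  Group 3: 'd' x 3 (positions 6-8)
Total groups: 3

3


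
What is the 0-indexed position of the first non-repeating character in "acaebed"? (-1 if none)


Input: acaebed
Character frequencies:
  'a': 2
  'b': 1
  'c': 1
  'd': 1
  'e': 2
Scanning left to right for freq == 1:
  Position 0 ('a'): freq=2, skip
  Position 1 ('c'): unique! => answer = 1

1


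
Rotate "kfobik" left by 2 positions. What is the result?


Input: "kfobik", rotate left by 2
First 2 characters: "kf"
Remaining characters: "obik"
Concatenate remaining + first: "obik" + "kf" = "obikkf"

obikkf


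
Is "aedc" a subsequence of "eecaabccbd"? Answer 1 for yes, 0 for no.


Check if "aedc" is a subsequence of "eecaabccbd"
Greedy scan:
  Position 0 ('e'): no match needed
  Position 1 ('e'): no match needed
  Position 2 ('c'): no match needed
  Position 3 ('a'): matches sub[0] = 'a'
  Position 4 ('a'): no match needed
  Position 5 ('b'): no match needed
  Position 6 ('c'): no match needed
  Position 7 ('c'): no match needed
  Position 8 ('b'): no match needed
  Position 9 ('d'): no match needed
Only matched 1/4 characters => not a subsequence

0


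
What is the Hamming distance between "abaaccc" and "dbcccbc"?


Comparing "abaaccc" and "dbcccbc" position by position:
  Position 0: 'a' vs 'd' => differ
  Position 1: 'b' vs 'b' => same
  Position 2: 'a' vs 'c' => differ
  Position 3: 'a' vs 'c' => differ
  Position 4: 'c' vs 'c' => same
  Position 5: 'c' vs 'b' => differ
  Position 6: 'c' vs 'c' => same
Total differences (Hamming distance): 4

4


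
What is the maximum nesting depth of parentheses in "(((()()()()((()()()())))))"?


Input: "(((()()()()((()()()())))))"
Tracking depth:
  Position 0 '(': depth becomes 1
  Position 1 '(': depth becomes 2
  Position 2 '(': depth becomes 3
  Position 3 '(': depth becomes 4
  Position 4 ')': depth becomes 3
  Position 5 '(': depth becomes 4
  Position 6 ')': depth becomes 3
  Position 7 '(': depth becomes 4
  Position 8 ')': depth becomes 3
  Position 9 '(': depth becomes 4
  Position 10 ')': depth becomes 3
  Position 11 '(': depth becomes 4
  Position 12 '(': depth becomes 5
  Position 13 '(': depth becomes 6
  Position 14 ')': depth becomes 5
  Position 15 '(': depth becomes 6
  Position 16 ')': depth becomes 5
  Position 17 '(': depth becomes 6
  Position 18 ')': depth becomes 5
  Position 19 '(': depth becomes 6
  Position 20 ')': depth becomes 5
  Position 21 ')': depth becomes 4
  Position 22 ')': depth becomes 3
  Position 23 ')': depth becomes 2
  Position 24 ')': depth becomes 1
  Position 25 ')': depth becomes 0
Maximum depth reached: 6

6


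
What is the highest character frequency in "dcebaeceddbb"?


Input: dcebaeceddbb
Character counts:
  'a': 1
  'b': 3
  'c': 2
  'd': 3
  'e': 3
Maximum frequency: 3

3


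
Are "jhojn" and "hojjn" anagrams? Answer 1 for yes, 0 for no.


Strings: "jhojn", "hojjn"
Sorted first:  hjjno
Sorted second: hjjno
Sorted forms match => anagrams

1


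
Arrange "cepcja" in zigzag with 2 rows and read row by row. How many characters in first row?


Zigzag "cepcja" into 2 rows:
Placing characters:
  'c' => row 0
  'e' => row 1
  'p' => row 0
  'c' => row 1
  'j' => row 0
  'a' => row 1
Rows:
  Row 0: "cpj"
  Row 1: "eca"
First row length: 3

3


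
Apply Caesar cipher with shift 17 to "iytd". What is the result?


Caesar cipher: shift "iytd" by 17
  'i' (pos 8) + 17 = pos 25 = 'z'
  'y' (pos 24) + 17 = pos 15 = 'p'
  't' (pos 19) + 17 = pos 10 = 'k'
  'd' (pos 3) + 17 = pos 20 = 'u'
Result: zpku

zpku


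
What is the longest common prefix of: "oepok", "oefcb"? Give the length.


Words: oepok, oefcb
  Position 0: all 'o' => match
  Position 1: all 'e' => match
  Position 2: ('p', 'f') => mismatch, stop
LCP = "oe" (length 2)

2


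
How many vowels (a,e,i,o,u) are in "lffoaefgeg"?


Input: lffoaefgeg
Checking each character:
  'l' at position 0: consonant
  'f' at position 1: consonant
  'f' at position 2: consonant
  'o' at position 3: vowel (running total: 1)
  'a' at position 4: vowel (running total: 2)
  'e' at position 5: vowel (running total: 3)
  'f' at position 6: consonant
  'g' at position 7: consonant
  'e' at position 8: vowel (running total: 4)
  'g' at position 9: consonant
Total vowels: 4

4


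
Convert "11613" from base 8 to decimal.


Input: "11613" in base 8
Positional expansion:
  Digit '1' (value 1) x 8^4 = 4096
  Digit '1' (value 1) x 8^3 = 512
  Digit '6' (value 6) x 8^2 = 384
  Digit '1' (value 1) x 8^1 = 8
  Digit '3' (value 3) x 8^0 = 3
Sum = 5003

5003


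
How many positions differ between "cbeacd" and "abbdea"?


Comparing "cbeacd" and "abbdea" position by position:
  Position 0: 'c' vs 'a' => DIFFER
  Position 1: 'b' vs 'b' => same
  Position 2: 'e' vs 'b' => DIFFER
  Position 3: 'a' vs 'd' => DIFFER
  Position 4: 'c' vs 'e' => DIFFER
  Position 5: 'd' vs 'a' => DIFFER
Positions that differ: 5

5


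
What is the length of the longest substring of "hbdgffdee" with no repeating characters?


Input: "hbdgffdee"
Sliding window (track last position of each char):
  Position 0 ('h'): window [0,0] length 1 -- new best
  Position 1 ('b'): window [0,1] length 2 -- new best
  Position 2 ('d'): window [0,2] length 3 -- new best
  Position 3 ('g'): window [0,3] length 4 -- new best
  Position 4 ('f'): window [0,4] length 5 -- new best
  Position 5 ('f'): repeat (last at 4), move window start to 5
  Position 5 ('f'): window [5,5] length 1
  Position 6 ('d'): window [5,6] length 2
  Position 7 ('e'): window [5,7] length 3
  Position 8 ('e'): repeat (last at 7), move window start to 8
  Position 8 ('e'): window [8,8] length 1
Longest substring with no repeats: "hbdgf" with length 5

5


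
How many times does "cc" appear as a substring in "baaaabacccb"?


Searching for "cc" in "baaaabacccb"
Scanning each position:
  Position 0: "ba" => no
  Position 1: "aa" => no
  Position 2: "aa" => no
  Position 3: "aa" => no
  Position 4: "ab" => no
  Position 5: "ba" => no
  Position 6: "ac" => no
  Position 7: "cc" => MATCH
  Position 8: "cc" => MATCH
  Position 9: "cb" => no
Total occurrences: 2

2


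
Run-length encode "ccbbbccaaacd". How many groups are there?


Input: ccbbbccaaacd
Scanning for consecutive runs:
  Group 1: 'c' x 2 (positions 0-1)
  Group 2: 'b' x 3 (positions 2-4)
  Group 3: 'c' x 2 (positions 5-6)
  Group 4: 'a' x 3 (positions 7-9)
  Group 5: 'c' x 1 (positions 10-10)
  Group 6: 'd' x 1 (positions 11-11)
Total groups: 6

6


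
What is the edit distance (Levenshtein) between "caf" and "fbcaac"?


Computing edit distance: "caf" -> "fbcaac"
DP table:
           f    b    c    a    a    c
      0    1    2    3    4    5    6
  c   1    1    2    2    3    4    5
  a   2    2    2    3    2    3    4
  f   3    2    3    3    3    3    4
Edit distance = dp[3][6] = 4

4


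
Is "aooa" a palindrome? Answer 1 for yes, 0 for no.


Input: aooa
Reversed: aooa
  Compare pos 0 ('a') with pos 3 ('a'): match
  Compare pos 1 ('o') with pos 2 ('o'): match
Result: palindrome

1


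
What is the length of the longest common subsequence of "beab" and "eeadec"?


LCS of "beab" and "eeadec"
DP table:
           e    e    a    d    e    c
      0    0    0    0    0    0    0
  b   0    0    0    0    0    0    0
  e   0    1    1    1    1    1    1
  a   0    1    1    2    2    2    2
  b   0    1    1    2    2    2    2
LCS length = dp[4][6] = 2

2


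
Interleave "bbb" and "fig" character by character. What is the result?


Interleaving "bbb" and "fig":
  Position 0: 'b' from first, 'f' from second => "bf"
  Position 1: 'b' from first, 'i' from second => "bi"
  Position 2: 'b' from first, 'g' from second => "bg"
Result: bfbibg

bfbibg


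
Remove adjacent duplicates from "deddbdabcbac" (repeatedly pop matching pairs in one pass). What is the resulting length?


Input: deddbdabcbac
Stack-based adjacent duplicate removal:
  Read 'd': push. Stack: d
  Read 'e': push. Stack: de
  Read 'd': push. Stack: ded
  Read 'd': matches stack top 'd' => pop. Stack: de
  Read 'b': push. Stack: deb
  Read 'd': push. Stack: debd
  Read 'a': push. Stack: debda
  Read 'b': push. Stack: debdab
  Read 'c': push. Stack: debdabc
  Read 'b': push. Stack: debdabcb
  Read 'a': push. Stack: debdabcba
  Read 'c': push. Stack: debdabcbac
Final stack: "debdabcbac" (length 10)

10


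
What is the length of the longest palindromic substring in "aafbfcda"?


Input: "aafbfcda"
Checking substrings for palindromes:
  [2:5] "fbf" (len 3) => palindrome
  [0:2] "aa" (len 2) => palindrome
Longest palindromic substring: "fbf" with length 3

3


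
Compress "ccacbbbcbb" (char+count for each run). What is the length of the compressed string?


Input: ccacbbbcbb
Runs:
  'c' x 2 => "c2"
  'a' x 1 => "a1"
  'c' x 1 => "c1"
  'b' x 3 => "b3"
  'c' x 1 => "c1"
  'b' x 2 => "b2"
Compressed: "c2a1c1b3c1b2"
Compressed length: 12

12


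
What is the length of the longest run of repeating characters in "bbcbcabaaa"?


Input: "bbcbcabaaa"
Scanning for longest run:
  Position 1 ('b'): continues run of 'b', length=2
  Position 2 ('c'): new char, reset run to 1
  Position 3 ('b'): new char, reset run to 1
  Position 4 ('c'): new char, reset run to 1
  Position 5 ('a'): new char, reset run to 1
  Position 6 ('b'): new char, reset run to 1
  Position 7 ('a'): new char, reset run to 1
  Position 8 ('a'): continues run of 'a', length=2
  Position 9 ('a'): continues run of 'a', length=3
Longest run: 'a' with length 3

3


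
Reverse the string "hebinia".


Input: hebinia
Reading characters right to left:
  Position 6: 'a'
  Position 5: 'i'
  Position 4: 'n'
  Position 3: 'i'
  Position 2: 'b'
  Position 1: 'e'
  Position 0: 'h'
Reversed: ainibeh

ainibeh


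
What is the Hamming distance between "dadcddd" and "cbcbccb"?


Comparing "dadcddd" and "cbcbccb" position by position:
  Position 0: 'd' vs 'c' => differ
  Position 1: 'a' vs 'b' => differ
  Position 2: 'd' vs 'c' => differ
  Position 3: 'c' vs 'b' => differ
  Position 4: 'd' vs 'c' => differ
  Position 5: 'd' vs 'c' => differ
  Position 6: 'd' vs 'b' => differ
Total differences (Hamming distance): 7

7


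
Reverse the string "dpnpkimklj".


Input: dpnpkimklj
Reading characters right to left:
  Position 9: 'j'
  Position 8: 'l'
  Position 7: 'k'
  Position 6: 'm'
  Position 5: 'i'
  Position 4: 'k'
  Position 3: 'p'
  Position 2: 'n'
  Position 1: 'p'
  Position 0: 'd'
Reversed: jlkmikpnpd

jlkmikpnpd


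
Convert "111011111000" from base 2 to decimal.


Input: "111011111000" in base 2
Positional expansion:
  Digit '1' (value 1) x 2^11 = 2048
  Digit '1' (value 1) x 2^10 = 1024
  Digit '1' (value 1) x 2^9 = 512
  Digit '0' (value 0) x 2^8 = 0
  Digit '1' (value 1) x 2^7 = 128
  Digit '1' (value 1) x 2^6 = 64
  Digit '1' (value 1) x 2^5 = 32
  Digit '1' (value 1) x 2^4 = 16
  Digit '1' (value 1) x 2^3 = 8
  Digit '0' (value 0) x 2^2 = 0
  Digit '0' (value 0) x 2^1 = 0
  Digit '0' (value 0) x 2^0 = 0
Sum = 3832

3832


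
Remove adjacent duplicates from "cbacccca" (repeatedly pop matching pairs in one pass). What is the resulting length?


Input: cbacccca
Stack-based adjacent duplicate removal:
  Read 'c': push. Stack: c
  Read 'b': push. Stack: cb
  Read 'a': push. Stack: cba
  Read 'c': push. Stack: cbac
  Read 'c': matches stack top 'c' => pop. Stack: cba
  Read 'c': push. Stack: cbac
  Read 'c': matches stack top 'c' => pop. Stack: cba
  Read 'a': matches stack top 'a' => pop. Stack: cb
Final stack: "cb" (length 2)

2


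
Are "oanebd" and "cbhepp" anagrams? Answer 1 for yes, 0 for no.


Strings: "oanebd", "cbhepp"
Sorted first:  abdeno
Sorted second: bcehpp
Differ at position 0: 'a' vs 'b' => not anagrams

0


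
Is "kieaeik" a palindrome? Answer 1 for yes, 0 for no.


Input: kieaeik
Reversed: kieaeik
  Compare pos 0 ('k') with pos 6 ('k'): match
  Compare pos 1 ('i') with pos 5 ('i'): match
  Compare pos 2 ('e') with pos 4 ('e'): match
Result: palindrome

1


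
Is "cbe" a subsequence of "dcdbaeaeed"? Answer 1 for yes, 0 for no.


Check if "cbe" is a subsequence of "dcdbaeaeed"
Greedy scan:
  Position 0 ('d'): no match needed
  Position 1 ('c'): matches sub[0] = 'c'
  Position 2 ('d'): no match needed
  Position 3 ('b'): matches sub[1] = 'b'
  Position 4 ('a'): no match needed
  Position 5 ('e'): matches sub[2] = 'e'
  Position 6 ('a'): no match needed
  Position 7 ('e'): no match needed
  Position 8 ('e'): no match needed
  Position 9 ('d'): no match needed
All 3 characters matched => is a subsequence

1


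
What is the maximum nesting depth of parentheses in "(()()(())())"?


Input: "(()()(())())"
Tracking depth:
  Position 0 '(': depth becomes 1
  Position 1 '(': depth becomes 2
  Position 2 ')': depth becomes 1
  Position 3 '(': depth becomes 2
  Position 4 ')': depth becomes 1
  Position 5 '(': depth becomes 2
  Position 6 '(': depth becomes 3
  Position 7 ')': depth becomes 2
  Position 8 ')': depth becomes 1
  Position 9 '(': depth becomes 2
  Position 10 ')': depth becomes 1
  Position 11 ')': depth becomes 0
Maximum depth reached: 3

3


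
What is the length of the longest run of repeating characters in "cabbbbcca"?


Input: "cabbbbcca"
Scanning for longest run:
  Position 1 ('a'): new char, reset run to 1
  Position 2 ('b'): new char, reset run to 1
  Position 3 ('b'): continues run of 'b', length=2
  Position 4 ('b'): continues run of 'b', length=3
  Position 5 ('b'): continues run of 'b', length=4
  Position 6 ('c'): new char, reset run to 1
  Position 7 ('c'): continues run of 'c', length=2
  Position 8 ('a'): new char, reset run to 1
Longest run: 'b' with length 4

4


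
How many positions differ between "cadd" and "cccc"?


Comparing "cadd" and "cccc" position by position:
  Position 0: 'c' vs 'c' => same
  Position 1: 'a' vs 'c' => DIFFER
  Position 2: 'd' vs 'c' => DIFFER
  Position 3: 'd' vs 'c' => DIFFER
Positions that differ: 3

3


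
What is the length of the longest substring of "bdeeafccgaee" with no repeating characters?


Input: "bdeeafccgaee"
Sliding window (track last position of each char):
  Position 0 ('b'): window [0,0] length 1 -- new best
  Position 1 ('d'): window [0,1] length 2 -- new best
  Position 2 ('e'): window [0,2] length 3 -- new best
  Position 3 ('e'): repeat (last at 2), move window start to 3
  Position 3 ('e'): window [3,3] length 1
  Position 4 ('a'): window [3,4] length 2
  Position 5 ('f'): window [3,5] length 3
  Position 6 ('c'): window [3,6] length 4 -- new best
  Position 7 ('c'): repeat (last at 6), move window start to 7
  Position 7 ('c'): window [7,7] length 1
  Position 8 ('g'): window [7,8] length 2
  Position 9 ('a'): window [7,9] length 3
  Position 10 ('e'): window [7,10] length 4
  Position 11 ('e'): repeat (last at 10), move window start to 11
  Position 11 ('e'): window [11,11] length 1
Longest substring with no repeats: "eafc" with length 4

4


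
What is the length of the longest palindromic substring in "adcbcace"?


Input: "adcbcace"
Checking substrings for palindromes:
  [2:5] "cbc" (len 3) => palindrome
  [4:7] "cac" (len 3) => palindrome
Longest palindromic substring: "cbc" with length 3

3


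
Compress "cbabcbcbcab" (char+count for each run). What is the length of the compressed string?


Input: cbabcbcbcab
Runs:
  'c' x 1 => "c1"
  'b' x 1 => "b1"
  'a' x 1 => "a1"
  'b' x 1 => "b1"
  'c' x 1 => "c1"
  'b' x 1 => "b1"
  'c' x 1 => "c1"
  'b' x 1 => "b1"
  'c' x 1 => "c1"
  'a' x 1 => "a1"
  'b' x 1 => "b1"
Compressed: "c1b1a1b1c1b1c1b1c1a1b1"
Compressed length: 22

22


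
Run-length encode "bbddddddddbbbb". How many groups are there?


Input: bbddddddddbbbb
Scanning for consecutive runs:
  Group 1: 'b' x 2 (positions 0-1)
  Group 2: 'd' x 8 (positions 2-9)
  Group 3: 'b' x 4 (positions 10-13)
Total groups: 3

3


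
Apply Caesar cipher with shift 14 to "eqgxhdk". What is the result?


Caesar cipher: shift "eqgxhdk" by 14
  'e' (pos 4) + 14 = pos 18 = 's'
  'q' (pos 16) + 14 = pos 4 = 'e'
  'g' (pos 6) + 14 = pos 20 = 'u'
  'x' (pos 23) + 14 = pos 11 = 'l'
  'h' (pos 7) + 14 = pos 21 = 'v'
  'd' (pos 3) + 14 = pos 17 = 'r'
  'k' (pos 10) + 14 = pos 24 = 'y'
Result: seulvry

seulvry


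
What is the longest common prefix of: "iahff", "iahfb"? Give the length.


Words: iahff, iahfb
  Position 0: all 'i' => match
  Position 1: all 'a' => match
  Position 2: all 'h' => match
  Position 3: all 'f' => match
  Position 4: ('f', 'b') => mismatch, stop
LCP = "iahf" (length 4)

4


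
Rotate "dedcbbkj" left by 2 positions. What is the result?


Input: "dedcbbkj", rotate left by 2
First 2 characters: "de"
Remaining characters: "dcbbkj"
Concatenate remaining + first: "dcbbkj" + "de" = "dcbbkjde"

dcbbkjde


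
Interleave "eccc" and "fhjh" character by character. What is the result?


Interleaving "eccc" and "fhjh":
  Position 0: 'e' from first, 'f' from second => "ef"
  Position 1: 'c' from first, 'h' from second => "ch"
  Position 2: 'c' from first, 'j' from second => "cj"
  Position 3: 'c' from first, 'h' from second => "ch"
Result: efchcjch

efchcjch


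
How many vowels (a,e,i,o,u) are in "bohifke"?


Input: bohifke
Checking each character:
  'b' at position 0: consonant
  'o' at position 1: vowel (running total: 1)
  'h' at position 2: consonant
  'i' at position 3: vowel (running total: 2)
  'f' at position 4: consonant
  'k' at position 5: consonant
  'e' at position 6: vowel (running total: 3)
Total vowels: 3

3


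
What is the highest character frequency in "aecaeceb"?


Input: aecaeceb
Character counts:
  'a': 2
  'b': 1
  'c': 2
  'e': 3
Maximum frequency: 3

3


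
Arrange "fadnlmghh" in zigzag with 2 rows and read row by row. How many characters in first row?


Zigzag "fadnlmghh" into 2 rows:
Placing characters:
  'f' => row 0
  'a' => row 1
  'd' => row 0
  'n' => row 1
  'l' => row 0
  'm' => row 1
  'g' => row 0
  'h' => row 1
  'h' => row 0
Rows:
  Row 0: "fdlgh"
  Row 1: "anmh"
First row length: 5

5


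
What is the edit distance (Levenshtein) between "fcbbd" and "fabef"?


Computing edit distance: "fcbbd" -> "fabef"
DP table:
           f    a    b    e    f
      0    1    2    3    4    5
  f   1    0    1    2    3    4
  c   2    1    1    2    3    4
  b   3    2    2    1    2    3
  b   4    3    3    2    2    3
  d   5    4    4    3    3    3
Edit distance = dp[5][5] = 3

3


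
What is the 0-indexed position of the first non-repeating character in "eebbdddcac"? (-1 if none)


Input: eebbdddcac
Character frequencies:
  'a': 1
  'b': 2
  'c': 2
  'd': 3
  'e': 2
Scanning left to right for freq == 1:
  Position 0 ('e'): freq=2, skip
  Position 1 ('e'): freq=2, skip
  Position 2 ('b'): freq=2, skip
  Position 3 ('b'): freq=2, skip
  Position 4 ('d'): freq=3, skip
  Position 5 ('d'): freq=3, skip
  Position 6 ('d'): freq=3, skip
  Position 7 ('c'): freq=2, skip
  Position 8 ('a'): unique! => answer = 8

8


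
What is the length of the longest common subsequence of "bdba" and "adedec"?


LCS of "bdba" and "adedec"
DP table:
           a    d    e    d    e    c
      0    0    0    0    0    0    0
  b   0    0    0    0    0    0    0
  d   0    0    1    1    1    1    1
  b   0    0    1    1    1    1    1
  a   0    1    1    1    1    1    1
LCS length = dp[4][6] = 1

1


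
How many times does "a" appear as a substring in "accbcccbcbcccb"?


Searching for "a" in "accbcccbcbcccb"
Scanning each position:
  Position 0: "a" => MATCH
  Position 1: "c" => no
  Position 2: "c" => no
  Position 3: "b" => no
  Position 4: "c" => no
  Position 5: "c" => no
  Position 6: "c" => no
  Position 7: "b" => no
  Position 8: "c" => no
  Position 9: "b" => no
  Position 10: "c" => no
  Position 11: "c" => no
  Position 12: "c" => no
  Position 13: "b" => no
Total occurrences: 1

1


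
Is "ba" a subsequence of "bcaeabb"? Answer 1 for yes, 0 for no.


Check if "ba" is a subsequence of "bcaeabb"
Greedy scan:
  Position 0 ('b'): matches sub[0] = 'b'
  Position 1 ('c'): no match needed
  Position 2 ('a'): matches sub[1] = 'a'
  Position 3 ('e'): no match needed
  Position 4 ('a'): no match needed
  Position 5 ('b'): no match needed
  Position 6 ('b'): no match needed
All 2 characters matched => is a subsequence

1


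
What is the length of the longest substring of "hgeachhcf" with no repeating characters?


Input: "hgeachhcf"
Sliding window (track last position of each char):
  Position 0 ('h'): window [0,0] length 1 -- new best
  Position 1 ('g'): window [0,1] length 2 -- new best
  Position 2 ('e'): window [0,2] length 3 -- new best
  Position 3 ('a'): window [0,3] length 4 -- new best
  Position 4 ('c'): window [0,4] length 5 -- new best
  Position 5 ('h'): repeat (last at 0), move window start to 1
  Position 5 ('h'): window [1,5] length 5
  Position 6 ('h'): repeat (last at 5), move window start to 6
  Position 6 ('h'): window [6,6] length 1
  Position 7 ('c'): window [6,7] length 2
  Position 8 ('f'): window [6,8] length 3
Longest substring with no repeats: "hgeac" with length 5

5


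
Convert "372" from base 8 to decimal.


Input: "372" in base 8
Positional expansion:
  Digit '3' (value 3) x 8^2 = 192
  Digit '7' (value 7) x 8^1 = 56
  Digit '2' (value 2) x 8^0 = 2
Sum = 250

250


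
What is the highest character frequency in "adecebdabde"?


Input: adecebdabde
Character counts:
  'a': 2
  'b': 2
  'c': 1
  'd': 3
  'e': 3
Maximum frequency: 3

3


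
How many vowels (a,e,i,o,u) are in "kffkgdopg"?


Input: kffkgdopg
Checking each character:
  'k' at position 0: consonant
  'f' at position 1: consonant
  'f' at position 2: consonant
  'k' at position 3: consonant
  'g' at position 4: consonant
  'd' at position 5: consonant
  'o' at position 6: vowel (running total: 1)
  'p' at position 7: consonant
  'g' at position 8: consonant
Total vowels: 1

1


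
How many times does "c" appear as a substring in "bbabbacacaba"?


Searching for "c" in "bbabbacacaba"
Scanning each position:
  Position 0: "b" => no
  Position 1: "b" => no
  Position 2: "a" => no
  Position 3: "b" => no
  Position 4: "b" => no
  Position 5: "a" => no
  Position 6: "c" => MATCH
  Position 7: "a" => no
  Position 8: "c" => MATCH
  Position 9: "a" => no
  Position 10: "b" => no
  Position 11: "a" => no
Total occurrences: 2

2


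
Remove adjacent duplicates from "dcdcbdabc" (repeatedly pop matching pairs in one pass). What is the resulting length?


Input: dcdcbdabc
Stack-based adjacent duplicate removal:
  Read 'd': push. Stack: d
  Read 'c': push. Stack: dc
  Read 'd': push. Stack: dcd
  Read 'c': push. Stack: dcdc
  Read 'b': push. Stack: dcdcb
  Read 'd': push. Stack: dcdcbd
  Read 'a': push. Stack: dcdcbda
  Read 'b': push. Stack: dcdcbdab
  Read 'c': push. Stack: dcdcbdabc
Final stack: "dcdcbdabc" (length 9)

9


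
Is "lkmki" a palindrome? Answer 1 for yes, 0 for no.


Input: lkmki
Reversed: ikmkl
  Compare pos 0 ('l') with pos 4 ('i'): MISMATCH
  Compare pos 1 ('k') with pos 3 ('k'): match
Result: not a palindrome

0


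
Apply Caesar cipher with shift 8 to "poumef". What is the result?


Caesar cipher: shift "poumef" by 8
  'p' (pos 15) + 8 = pos 23 = 'x'
  'o' (pos 14) + 8 = pos 22 = 'w'
  'u' (pos 20) + 8 = pos 2 = 'c'
  'm' (pos 12) + 8 = pos 20 = 'u'
  'e' (pos 4) + 8 = pos 12 = 'm'
  'f' (pos 5) + 8 = pos 13 = 'n'
Result: xwcumn

xwcumn


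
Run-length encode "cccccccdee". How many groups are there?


Input: cccccccdee
Scanning for consecutive runs:
  Group 1: 'c' x 7 (positions 0-6)
  Group 2: 'd' x 1 (positions 7-7)
  Group 3: 'e' x 2 (positions 8-9)
Total groups: 3

3


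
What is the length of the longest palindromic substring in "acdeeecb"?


Input: "acdeeecb"
Checking substrings for palindromes:
  [3:6] "eee" (len 3) => palindrome
  [3:5] "ee" (len 2) => palindrome
  [4:6] "ee" (len 2) => palindrome
Longest palindromic substring: "eee" with length 3

3


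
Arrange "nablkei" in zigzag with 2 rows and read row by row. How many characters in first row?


Zigzag "nablkei" into 2 rows:
Placing characters:
  'n' => row 0
  'a' => row 1
  'b' => row 0
  'l' => row 1
  'k' => row 0
  'e' => row 1
  'i' => row 0
Rows:
  Row 0: "nbki"
  Row 1: "ale"
First row length: 4

4


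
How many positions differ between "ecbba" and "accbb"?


Comparing "ecbba" and "accbb" position by position:
  Position 0: 'e' vs 'a' => DIFFER
  Position 1: 'c' vs 'c' => same
  Position 2: 'b' vs 'c' => DIFFER
  Position 3: 'b' vs 'b' => same
  Position 4: 'a' vs 'b' => DIFFER
Positions that differ: 3

3


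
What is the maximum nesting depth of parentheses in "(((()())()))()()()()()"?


Input: "(((()())()))()()()()()"
Tracking depth:
  Position 0 '(': depth becomes 1
  Position 1 '(': depth becomes 2
  Position 2 '(': depth becomes 3
  Position 3 '(': depth becomes 4
  Position 4 ')': depth becomes 3
  Position 5 '(': depth becomes 4
  Position 6 ')': depth becomes 3
  Position 7 ')': depth becomes 2
  Position 8 '(': depth becomes 3
  Position 9 ')': depth becomes 2
  Position 10 ')': depth becomes 1
  Position 11 ')': depth becomes 0
  Position 12 '(': depth becomes 1
  Position 13 ')': depth becomes 0
  Position 14 '(': depth becomes 1
  Position 15 ')': depth becomes 0
  Position 16 '(': depth becomes 1
  Position 17 ')': depth becomes 0
  Position 18 '(': depth becomes 1
  Position 19 ')': depth becomes 0
  Position 20 '(': depth becomes 1
  Position 21 ')': depth becomes 0
Maximum depth reached: 4

4


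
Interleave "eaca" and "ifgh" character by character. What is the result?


Interleaving "eaca" and "ifgh":
  Position 0: 'e' from first, 'i' from second => "ei"
  Position 1: 'a' from first, 'f' from second => "af"
  Position 2: 'c' from first, 'g' from second => "cg"
  Position 3: 'a' from first, 'h' from second => "ah"
Result: eiafcgah

eiafcgah


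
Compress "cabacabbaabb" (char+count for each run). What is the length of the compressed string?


Input: cabacabbaabb
Runs:
  'c' x 1 => "c1"
  'a' x 1 => "a1"
  'b' x 1 => "b1"
  'a' x 1 => "a1"
  'c' x 1 => "c1"
  'a' x 1 => "a1"
  'b' x 2 => "b2"
  'a' x 2 => "a2"
  'b' x 2 => "b2"
Compressed: "c1a1b1a1c1a1b2a2b2"
Compressed length: 18

18


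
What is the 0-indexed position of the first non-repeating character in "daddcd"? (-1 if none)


Input: daddcd
Character frequencies:
  'a': 1
  'c': 1
  'd': 4
Scanning left to right for freq == 1:
  Position 0 ('d'): freq=4, skip
  Position 1 ('a'): unique! => answer = 1

1


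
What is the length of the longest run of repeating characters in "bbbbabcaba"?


Input: "bbbbabcaba"
Scanning for longest run:
  Position 1 ('b'): continues run of 'b', length=2
  Position 2 ('b'): continues run of 'b', length=3
  Position 3 ('b'): continues run of 'b', length=4
  Position 4 ('a'): new char, reset run to 1
  Position 5 ('b'): new char, reset run to 1
  Position 6 ('c'): new char, reset run to 1
  Position 7 ('a'): new char, reset run to 1
  Position 8 ('b'): new char, reset run to 1
  Position 9 ('a'): new char, reset run to 1
Longest run: 'b' with length 4

4


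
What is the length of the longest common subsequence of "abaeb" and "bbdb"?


LCS of "abaeb" and "bbdb"
DP table:
           b    b    d    b
      0    0    0    0    0
  a   0    0    0    0    0
  b   0    1    1    1    1
  a   0    1    1    1    1
  e   0    1    1    1    1
  b   0    1    2    2    2
LCS length = dp[5][4] = 2

2


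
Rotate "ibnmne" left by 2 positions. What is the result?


Input: "ibnmne", rotate left by 2
First 2 characters: "ib"
Remaining characters: "nmne"
Concatenate remaining + first: "nmne" + "ib" = "nmneib"

nmneib


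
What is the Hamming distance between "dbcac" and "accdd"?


Comparing "dbcac" and "accdd" position by position:
  Position 0: 'd' vs 'a' => differ
  Position 1: 'b' vs 'c' => differ
  Position 2: 'c' vs 'c' => same
  Position 3: 'a' vs 'd' => differ
  Position 4: 'c' vs 'd' => differ
Total differences (Hamming distance): 4

4


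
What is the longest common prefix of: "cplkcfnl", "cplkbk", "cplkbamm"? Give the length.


Words: cplkcfnl, cplkbk, cplkbamm
  Position 0: all 'c' => match
  Position 1: all 'p' => match
  Position 2: all 'l' => match
  Position 3: all 'k' => match
  Position 4: ('c', 'b', 'b') => mismatch, stop
LCP = "cplk" (length 4)

4


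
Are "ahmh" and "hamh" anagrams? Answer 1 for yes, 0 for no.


Strings: "ahmh", "hamh"
Sorted first:  ahhm
Sorted second: ahhm
Sorted forms match => anagrams

1


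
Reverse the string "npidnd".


Input: npidnd
Reading characters right to left:
  Position 5: 'd'
  Position 4: 'n'
  Position 3: 'd'
  Position 2: 'i'
  Position 1: 'p'
  Position 0: 'n'
Reversed: dndipn

dndipn


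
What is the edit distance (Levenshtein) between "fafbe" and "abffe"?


Computing edit distance: "fafbe" -> "abffe"
DP table:
           a    b    f    f    e
      0    1    2    3    4    5
  f   1    1    2    2    3    4
  a   2    1    2    3    3    4
  f   3    2    2    2    3    4
  b   4    3    2    3    3    4
  e   5    4    3    3    4    3
Edit distance = dp[5][5] = 3

3


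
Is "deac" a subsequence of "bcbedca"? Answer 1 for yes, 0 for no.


Check if "deac" is a subsequence of "bcbedca"
Greedy scan:
  Position 0 ('b'): no match needed
  Position 1 ('c'): no match needed
  Position 2 ('b'): no match needed
  Position 3 ('e'): no match needed
  Position 4 ('d'): matches sub[0] = 'd'
  Position 5 ('c'): no match needed
  Position 6 ('a'): no match needed
Only matched 1/4 characters => not a subsequence

0


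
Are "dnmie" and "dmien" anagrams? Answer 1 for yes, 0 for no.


Strings: "dnmie", "dmien"
Sorted first:  deimn
Sorted second: deimn
Sorted forms match => anagrams

1


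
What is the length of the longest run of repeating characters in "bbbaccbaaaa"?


Input: "bbbaccbaaaa"
Scanning for longest run:
  Position 1 ('b'): continues run of 'b', length=2
  Position 2 ('b'): continues run of 'b', length=3
  Position 3 ('a'): new char, reset run to 1
  Position 4 ('c'): new char, reset run to 1
  Position 5 ('c'): continues run of 'c', length=2
  Position 6 ('b'): new char, reset run to 1
  Position 7 ('a'): new char, reset run to 1
  Position 8 ('a'): continues run of 'a', length=2
  Position 9 ('a'): continues run of 'a', length=3
  Position 10 ('a'): continues run of 'a', length=4
Longest run: 'a' with length 4

4


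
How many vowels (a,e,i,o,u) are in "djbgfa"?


Input: djbgfa
Checking each character:
  'd' at position 0: consonant
  'j' at position 1: consonant
  'b' at position 2: consonant
  'g' at position 3: consonant
  'f' at position 4: consonant
  'a' at position 5: vowel (running total: 1)
Total vowels: 1

1


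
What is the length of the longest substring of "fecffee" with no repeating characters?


Input: "fecffee"
Sliding window (track last position of each char):
  Position 0 ('f'): window [0,0] length 1 -- new best
  Position 1 ('e'): window [0,1] length 2 -- new best
  Position 2 ('c'): window [0,2] length 3 -- new best
  Position 3 ('f'): repeat (last at 0), move window start to 1
  Position 3 ('f'): window [1,3] length 3
  Position 4 ('f'): repeat (last at 3), move window start to 4
  Position 4 ('f'): window [4,4] length 1
  Position 5 ('e'): window [4,5] length 2
  Position 6 ('e'): repeat (last at 5), move window start to 6
  Position 6 ('e'): window [6,6] length 1
Longest substring with no repeats: "fec" with length 3

3
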